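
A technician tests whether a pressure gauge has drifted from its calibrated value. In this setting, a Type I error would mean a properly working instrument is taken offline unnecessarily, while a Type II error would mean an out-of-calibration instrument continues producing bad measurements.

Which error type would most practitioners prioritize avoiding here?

Type II error

The Type II consequence (an out-of-calibration instrument continues producing bad measurements) is more severe than the Type I consequence (a properly working instrument is taken offline unnecessarily).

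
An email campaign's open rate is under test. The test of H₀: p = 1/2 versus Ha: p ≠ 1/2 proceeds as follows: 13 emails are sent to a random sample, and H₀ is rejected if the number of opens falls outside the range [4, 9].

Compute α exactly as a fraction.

The significance level is the null-hypothesis probability of the rejection region {≤3} ∪ {≥10}.
By symmetry, α = 2·P(K ≤ 3) = 2·(1 + 13 + 78 + 286)/8192 = 756/8192 = 189/2048.

189/2048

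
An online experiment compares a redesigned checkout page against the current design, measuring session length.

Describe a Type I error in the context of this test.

A Type I error would mean concluding that the new design increases session length when in fact the new design has no effect on session length.

With the conventional null hypothesis that the new design has no effect on session length:
A Type I error is rejecting H₀ when H₀ is true.
Here that means shipping the new feature to all users when actually the new design has no effect on session length.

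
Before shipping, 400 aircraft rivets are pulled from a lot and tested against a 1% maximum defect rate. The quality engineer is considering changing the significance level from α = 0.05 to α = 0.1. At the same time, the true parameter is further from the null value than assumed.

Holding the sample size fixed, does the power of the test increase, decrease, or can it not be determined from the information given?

It increases.

A larger α widens the rejection region, so when the alternative is true more outcomes lead to rejection — failing to reject becomes less likely. A bigger departure from H₀ is easier for the test to detect, so it fails to reject less often. Both changes push β in the same direction.
Since power = 1 − β and β decreases, power increases.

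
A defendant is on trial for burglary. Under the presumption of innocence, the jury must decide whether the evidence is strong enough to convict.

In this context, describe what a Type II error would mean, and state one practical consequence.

With the conventional null hypothesis that the defendant is innocent:
A Type II error is failing to reject H₀ when H₀ is false.
Here that means acquitting the defendant when actually the defendant is guilty.

A Type II error would mean concluding that the defendant is innocent (or at least failing to establish that the defendant is guilty) when in fact the defendant is guilty. Consequence: a guilty person goes free.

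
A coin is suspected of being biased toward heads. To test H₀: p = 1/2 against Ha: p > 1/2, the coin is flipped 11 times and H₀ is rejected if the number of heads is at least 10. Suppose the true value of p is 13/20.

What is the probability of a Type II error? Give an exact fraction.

19239273573359/20480000000000

β = P(fail to reject H₀ | Ha true) = P(Y ≤ 9 | p = 13/20), Y ~ Binomial(11, 13/20).
Adding the binomial probabilities P(Y=0)+…+P(Y=9) at p = 13/20 gives 19239273573359/20480000000000.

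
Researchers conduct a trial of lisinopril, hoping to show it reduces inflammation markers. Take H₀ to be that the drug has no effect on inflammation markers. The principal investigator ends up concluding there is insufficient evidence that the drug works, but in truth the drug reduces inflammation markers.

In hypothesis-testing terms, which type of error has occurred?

Type II error

'Concluding there is insufficient evidence that the drug works' corresponds to failing to reject H₀.
H₀ was not rejected but H₀ is false — a Type II error (false negative).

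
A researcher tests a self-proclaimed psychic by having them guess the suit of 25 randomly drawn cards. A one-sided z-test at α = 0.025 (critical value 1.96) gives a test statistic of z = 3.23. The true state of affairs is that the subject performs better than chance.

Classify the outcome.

The conventional null hypothesis is that the subject is guessing at random (p = 1/4).
Since z = 3.23 > z* = 1.96, H₀ is rejected.
H₀ is false (actually the subject performs better than chance).
The decision matches the true state — no error.

Neither — the decision is correct.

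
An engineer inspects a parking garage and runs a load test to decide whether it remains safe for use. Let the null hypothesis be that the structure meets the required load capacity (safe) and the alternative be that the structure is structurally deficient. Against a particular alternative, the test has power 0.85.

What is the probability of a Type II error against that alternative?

0.15

Power = 1 − β, so β = 1 − 0.85 = 0.15.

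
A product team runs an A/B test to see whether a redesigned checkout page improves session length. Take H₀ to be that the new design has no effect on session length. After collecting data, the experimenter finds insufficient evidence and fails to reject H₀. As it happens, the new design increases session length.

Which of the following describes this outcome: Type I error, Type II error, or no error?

Type II error

H₀ was not rejected, but H₀ is actually false.
Failing to reject a false null hypothesis is a Type II error (false negative).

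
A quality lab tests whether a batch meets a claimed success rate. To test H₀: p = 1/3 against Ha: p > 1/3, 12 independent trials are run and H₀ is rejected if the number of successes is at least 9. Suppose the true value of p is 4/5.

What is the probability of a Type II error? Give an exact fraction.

β = P(fail to reject H₀ | Ha true) = P(Y ≤ 8 | p = 4/5), Y ~ Binomial(12, 4/5).
Adding the binomial probabilities P(Y=0)+…+P(Y=8) at p = 4/5 gives 10030813/48828125.

10030813/48828125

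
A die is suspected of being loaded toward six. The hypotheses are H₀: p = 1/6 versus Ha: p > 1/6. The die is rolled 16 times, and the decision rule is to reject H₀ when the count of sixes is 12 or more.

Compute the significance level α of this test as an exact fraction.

The Type I error probability is α = P(S ≥ 12) computed under H₀, where S ~ Binomial(16, 1/6).
Adding the binomial terms for j = 12 through 16 with p = 1/6 yields 134509/313456656384.

134509/313456656384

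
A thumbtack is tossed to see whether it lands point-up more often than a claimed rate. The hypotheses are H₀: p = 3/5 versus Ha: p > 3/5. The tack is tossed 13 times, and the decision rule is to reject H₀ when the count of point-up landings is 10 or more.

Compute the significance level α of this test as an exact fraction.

The Type I error probability is α = P(K ≥ 10) computed under H₀, where K ~ Binomial(13, 3/5).
Adding the binomial terms for j = 10 through 13 with p = 3/5 yields 41157153/244140625.

41157153/244140625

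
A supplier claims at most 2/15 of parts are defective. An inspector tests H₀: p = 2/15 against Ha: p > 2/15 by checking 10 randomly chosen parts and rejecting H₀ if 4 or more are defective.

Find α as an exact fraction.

6543935072/192216796875

Under H₀, S ~ Binomial(10, 2/15); the Type I error rate is P(S ≥ 4).
Computing the lower-tail complement: 1 − 185672861803/192216796875 = 6543935072/192216796875.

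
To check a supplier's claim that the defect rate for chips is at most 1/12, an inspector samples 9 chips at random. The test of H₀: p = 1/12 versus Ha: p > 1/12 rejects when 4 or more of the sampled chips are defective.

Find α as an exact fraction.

5563363/1289945088

The significance level is the probability, assuming p = 1/12, of seeing 4 or more defectives in 9 draws.
α = 1 − P(K ≤ 3) = 1 − 1284381725/1289945088 = 5563363/1289945088.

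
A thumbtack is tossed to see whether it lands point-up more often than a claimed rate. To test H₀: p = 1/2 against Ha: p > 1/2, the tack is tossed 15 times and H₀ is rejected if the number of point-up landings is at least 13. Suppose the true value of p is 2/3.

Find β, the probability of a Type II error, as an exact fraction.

Under the alternative p = 2/3, K ~ Binomial(15, 2/3); β is the probability the test does not reject, P(K < 13).
Equivalently, β = 1 − P(K ≥ 13) = 13210219/14348907.

13210219/14348907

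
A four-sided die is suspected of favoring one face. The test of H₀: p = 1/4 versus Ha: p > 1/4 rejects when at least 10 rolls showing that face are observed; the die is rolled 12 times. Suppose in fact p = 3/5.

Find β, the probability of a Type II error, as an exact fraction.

β = P(fail to reject H₀ | Ha true) = P(S ≤ 9 | p = 3/5), S ~ Binomial(12, 3/5).
Adding the binomial probabilities P(S=0)+…+P(S=9) at p = 3/5 gives 44753744/48828125.

44753744/48828125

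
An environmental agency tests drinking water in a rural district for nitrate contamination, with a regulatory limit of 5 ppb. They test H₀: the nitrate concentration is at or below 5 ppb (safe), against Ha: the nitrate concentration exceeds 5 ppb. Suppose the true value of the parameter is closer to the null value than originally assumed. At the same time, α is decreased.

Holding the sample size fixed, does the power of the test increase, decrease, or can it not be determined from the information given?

It decreases.

When the true parameter is near the null value, the test has a harder time distinguishing Ha from H₀. Tightening α shrinks the rejection region. When Ha holds, fewer sample outcomes clear the stricter threshold, so more fall in the acceptance region. Both changes push β in the same direction.
Since power = 1 − β and β increases, power decreases.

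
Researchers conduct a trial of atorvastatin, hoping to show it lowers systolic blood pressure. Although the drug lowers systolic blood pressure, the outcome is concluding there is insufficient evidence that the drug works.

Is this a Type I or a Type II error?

Type II error

The null hypothesis here is that the drug has no effect on systolic blood pressure.
'Concluding there is insufficient evidence that the drug works' corresponds to failing to reject H₀.
H₀ was not rejected but H₀ is false — a Type II error (false negative).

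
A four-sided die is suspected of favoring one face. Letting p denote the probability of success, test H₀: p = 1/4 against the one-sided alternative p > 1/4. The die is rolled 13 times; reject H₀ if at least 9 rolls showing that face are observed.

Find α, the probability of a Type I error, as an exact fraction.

66379/67108864

α = P(reject H₀ | H₀ true) = P(Y ≥ 9 | p = 1/4), with Y ~ Binomial(13, 1/4).
Summing C(13,j)(1/4)^j(3/4)^{13−j} for j = 9,…,13 gives 66379/67108864.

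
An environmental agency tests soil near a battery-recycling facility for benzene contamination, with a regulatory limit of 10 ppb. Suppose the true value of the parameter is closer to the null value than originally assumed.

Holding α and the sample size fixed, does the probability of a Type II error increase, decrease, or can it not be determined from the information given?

A smaller true effect puts the Ha sampling distribution closer to H₀, so more of it falls in the non-rejection region.

It increases.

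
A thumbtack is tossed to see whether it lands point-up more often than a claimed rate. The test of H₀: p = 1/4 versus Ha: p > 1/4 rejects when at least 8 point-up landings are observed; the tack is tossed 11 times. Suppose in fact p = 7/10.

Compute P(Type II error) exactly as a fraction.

1076094153/2500000000

β = P(fail to reject H₀ | Ha true) = P(Y ≤ 7 | p = 7/10), Y ~ Binomial(11, 7/10).
Summing C(11,j)·(7/10)^j·(3/10)^{11-j} for j = 0..7 gives 1076094153/2500000000.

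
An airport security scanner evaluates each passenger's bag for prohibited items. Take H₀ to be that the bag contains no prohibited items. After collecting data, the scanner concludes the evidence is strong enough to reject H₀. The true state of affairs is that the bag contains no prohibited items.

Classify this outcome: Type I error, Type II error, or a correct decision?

H₀ was rejected, but H₀ is actually true.
Rejecting a true null hypothesis is a Type I error (false positive).

Type I error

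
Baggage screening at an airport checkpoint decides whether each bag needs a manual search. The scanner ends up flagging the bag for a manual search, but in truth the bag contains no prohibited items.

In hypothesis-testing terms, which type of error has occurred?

Type I error

The null hypothesis here is that the bag contains no prohibited items.
'Flagging the bag for a manual search' corresponds to rejecting H₀.
H₀ was rejected but H₀ is true — a Type I error (false positive).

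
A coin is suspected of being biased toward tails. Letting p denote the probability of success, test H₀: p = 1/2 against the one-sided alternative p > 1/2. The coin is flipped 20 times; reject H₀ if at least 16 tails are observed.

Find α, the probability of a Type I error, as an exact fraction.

1549/262144

α = P(reject H₀ | H₀ true) = P(K ≥ 16 | p = 1/2), with K ~ Binomial(20, 1/2).
Summing the upper tail: (4845 + 1140 + 190 + 20 + 1) / 2^20 = 6196/1048576 = 1549/262144.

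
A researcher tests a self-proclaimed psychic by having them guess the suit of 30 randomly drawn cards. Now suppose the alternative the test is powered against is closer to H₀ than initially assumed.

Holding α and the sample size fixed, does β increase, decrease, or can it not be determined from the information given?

When the true parameter is near the null value, the test has a harder time distinguishing Ha from H₀.

It increases.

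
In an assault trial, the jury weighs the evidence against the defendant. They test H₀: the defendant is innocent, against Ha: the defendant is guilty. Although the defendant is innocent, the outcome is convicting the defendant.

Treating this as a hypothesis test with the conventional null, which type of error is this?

'Convicting the defendant' corresponds to rejecting H₀.
H₀ was rejected but H₀ is true — a Type I error (false positive).

Type I error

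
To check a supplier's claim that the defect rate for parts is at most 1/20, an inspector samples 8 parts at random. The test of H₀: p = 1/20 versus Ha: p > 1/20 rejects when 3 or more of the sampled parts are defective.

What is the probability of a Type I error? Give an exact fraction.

148178379/25600000000

α = P(reject H₀ | H₀ true) = P(Y ≥ 3 | p = 1/20), Y ~ Binomial(8, 1/20).
α = 1 − P(Y ≤ 2) = 1 − 25451821621/25600000000 = 148178379/25600000000.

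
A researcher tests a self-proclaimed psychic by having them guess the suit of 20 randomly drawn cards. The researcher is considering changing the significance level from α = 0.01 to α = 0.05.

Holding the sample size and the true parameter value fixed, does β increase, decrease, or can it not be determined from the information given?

A larger α widens the rejection region, so when the alternative is true more outcomes lead to rejection — failing to reject becomes less likely.

It decreases.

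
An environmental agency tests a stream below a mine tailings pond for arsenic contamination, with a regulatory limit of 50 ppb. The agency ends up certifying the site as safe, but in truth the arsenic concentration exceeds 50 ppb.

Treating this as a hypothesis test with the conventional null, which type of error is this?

The null hypothesis here is that the arsenic concentration is at or below 50 ppb (safe).
'Certifying the site as safe' corresponds to failing to reject H₀.
H₀ was not rejected but H₀ is false — a Type II error (false negative).

Type II error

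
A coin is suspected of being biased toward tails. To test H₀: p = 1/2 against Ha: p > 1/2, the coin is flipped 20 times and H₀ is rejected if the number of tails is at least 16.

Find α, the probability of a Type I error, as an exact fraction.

1549/262144

α = P(reject H₀ | H₀ true) = P(K ≥ 16 | p = 1/2), with K ~ Binomial(20, 1/2).
P(K ≥ 16) = [C(20,16) + C(20,17) + C(20,18) + C(20,19) + C(20,20)] / 2^20 = (4845 + 1140 + 190 + 20 + 1) / 1048576 = 6196/1048576 = 1549/262144.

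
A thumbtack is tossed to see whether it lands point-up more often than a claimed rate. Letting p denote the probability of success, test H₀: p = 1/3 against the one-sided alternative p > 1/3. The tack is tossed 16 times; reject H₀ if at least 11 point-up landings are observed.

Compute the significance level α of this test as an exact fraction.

19321/4782969

The Type I error probability is α = P(X ≥ 11) computed under H₀, where X ~ Binomial(16, 1/3).
Summing C(16,j)(1/3)^j(2/3)^{16−j} for j = 11,…,16 gives 19321/4782969.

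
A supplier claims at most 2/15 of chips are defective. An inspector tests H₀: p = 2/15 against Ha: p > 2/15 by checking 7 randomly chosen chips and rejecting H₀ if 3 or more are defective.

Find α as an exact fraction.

623128/11390625

The significance level is the probability, assuming p = 2/15, of seeing 3 or more defectives in 7 draws.
Computing the lower-tail complement: 1 − 10767497/11390625 = 623128/11390625.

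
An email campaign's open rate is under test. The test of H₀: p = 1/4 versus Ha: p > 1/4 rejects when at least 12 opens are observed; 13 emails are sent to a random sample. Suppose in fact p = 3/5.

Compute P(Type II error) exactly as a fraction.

1205291336/1220703125

β = P(fail to reject H₀ | Ha true) = P(K ≤ 11 | p = 3/5), K ~ Binomial(13, 3/5).
Adding the binomial probabilities P(K=0)+…+P(K=11) at p = 3/5 gives 1205291336/1220703125.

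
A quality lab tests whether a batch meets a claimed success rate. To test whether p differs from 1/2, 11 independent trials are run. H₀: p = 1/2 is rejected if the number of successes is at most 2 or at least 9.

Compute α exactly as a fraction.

67/1024

α = P(S ≤ 2 or S ≥ 9 | p = 1/2), S ~ Binomial(11, 1/2).
Each tail has probability (1 + 11 + 55)/2048; doubling gives α = 134/2048 = 67/1024.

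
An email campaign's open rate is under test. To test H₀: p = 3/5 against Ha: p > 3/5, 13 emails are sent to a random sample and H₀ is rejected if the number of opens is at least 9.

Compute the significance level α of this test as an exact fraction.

86191857/244140625

α = P(reject H₀ | H₀ true) = P(X ≥ 9 | p = 3/5), with X ~ Binomial(13, 3/5).
Summing C(13,j)(3/5)^j(2/5)^{13−j} for j = 9,…,13 gives 86191857/244140625.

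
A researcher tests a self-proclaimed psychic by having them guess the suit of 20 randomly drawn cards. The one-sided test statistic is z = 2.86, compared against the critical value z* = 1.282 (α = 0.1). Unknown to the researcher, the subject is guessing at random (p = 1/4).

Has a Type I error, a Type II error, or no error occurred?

Type I error

The conventional null hypothesis is that the subject is guessing at random (p = 1/4).
Since z = 2.86 > z* = 1.282, H₀ is rejected.
H₀ is true (actually the subject is guessing at random (p = 1/4)).
Rejecting a true H₀ is a Type I error.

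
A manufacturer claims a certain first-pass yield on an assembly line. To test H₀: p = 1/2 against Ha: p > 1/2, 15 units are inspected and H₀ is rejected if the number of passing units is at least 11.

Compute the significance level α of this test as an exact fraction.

1941/32768

α = P(reject H₀ | H₀ true) = P(S ≥ 11 | p = 1/2), with S ~ Binomial(15, 1/2).
That's C(15,11) + C(15,12) + C(15,13) + C(15,14) + C(15,15) over 2^15, i.e. (1365 + 455 + 105 + 15 + 1)/32768 = 1941/32768.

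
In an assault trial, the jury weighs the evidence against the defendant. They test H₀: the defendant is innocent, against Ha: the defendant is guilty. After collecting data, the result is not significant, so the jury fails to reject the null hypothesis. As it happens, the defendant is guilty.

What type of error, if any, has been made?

H₀ was not rejected, but H₀ is actually false.
Failing to reject a false null hypothesis is a Type II error (false negative).

Type II error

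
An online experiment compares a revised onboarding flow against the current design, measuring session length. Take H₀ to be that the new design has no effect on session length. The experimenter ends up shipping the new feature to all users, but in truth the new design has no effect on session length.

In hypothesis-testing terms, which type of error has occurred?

Type I error

'Shipping the new feature to all users' corresponds to rejecting H₀.
H₀ was rejected but H₀ is true — a Type I error (false positive).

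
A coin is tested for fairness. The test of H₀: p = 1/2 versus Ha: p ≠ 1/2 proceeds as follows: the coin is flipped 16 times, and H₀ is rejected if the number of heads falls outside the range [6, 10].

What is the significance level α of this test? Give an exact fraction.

6885/32768

α = P(K ≤ 5 or K ≥ 11 | p = 1/2), K ~ Binomial(16, 1/2).
Each tail has probability (1 + 16 + 120 + 560 + 1820 + 4368)/65536; doubling gives α = 13770/65536 = 6885/32768.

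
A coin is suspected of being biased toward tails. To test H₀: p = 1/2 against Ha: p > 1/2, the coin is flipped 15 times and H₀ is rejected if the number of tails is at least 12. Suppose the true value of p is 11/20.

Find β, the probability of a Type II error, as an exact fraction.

7844484964274060391/8192000000000000000

A Type II error is failing to reject when Ha holds: with p = 11/20, β = P(K ≤ 11).
Equivalently, β = 1 − P(K ≥ 12) = 7844484964274060391/8192000000000000000.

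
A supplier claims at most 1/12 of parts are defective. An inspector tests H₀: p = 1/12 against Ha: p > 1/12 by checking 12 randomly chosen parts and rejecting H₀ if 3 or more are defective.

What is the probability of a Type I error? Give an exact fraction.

642062000537/8916100448256

Under H₀, K ~ Binomial(12, 1/12); the Type I error rate is P(K ≥ 3).
Computing the lower-tail complement: 1 − 8274038447719/8916100448256 = 642062000537/8916100448256.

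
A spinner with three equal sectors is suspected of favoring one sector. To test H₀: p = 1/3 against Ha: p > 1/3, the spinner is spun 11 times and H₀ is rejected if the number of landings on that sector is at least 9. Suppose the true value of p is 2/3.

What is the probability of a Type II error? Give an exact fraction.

A Type II error is failing to reject when Ha holds: with p = 2/3, β = P(X ≤ 8).
Summing C(11,j)·(2/3)^j·(1/3)^{11-j} for j = 0..8 gives 1675/2187.

1675/2187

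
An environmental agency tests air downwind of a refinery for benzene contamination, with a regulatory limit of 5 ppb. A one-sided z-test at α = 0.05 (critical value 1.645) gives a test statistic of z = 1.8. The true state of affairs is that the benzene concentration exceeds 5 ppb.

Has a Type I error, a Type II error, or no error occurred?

The conventional null hypothesis is that the benzene concentration is at or below 5 ppb (safe).
Since z = 1.8 > z* = 1.645, H₀ is rejected.
H₀ is false (actually the benzene concentration exceeds 5 ppb).
The decision matches the true state — no error.

No error (correct decision).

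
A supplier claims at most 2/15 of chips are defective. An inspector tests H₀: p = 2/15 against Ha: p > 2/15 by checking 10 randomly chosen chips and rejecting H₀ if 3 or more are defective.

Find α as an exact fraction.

α = P(reject H₀ | H₀ true) = P(Y ≥ 3 | p = 2/15), Y ~ Binomial(10, 2/15).
Via the complement, α = 1 − Σ_{j=0}^{2} C(10,j)(2/15)^j(13/15)^{10-j} = 26623460512/192216796875.

26623460512/192216796875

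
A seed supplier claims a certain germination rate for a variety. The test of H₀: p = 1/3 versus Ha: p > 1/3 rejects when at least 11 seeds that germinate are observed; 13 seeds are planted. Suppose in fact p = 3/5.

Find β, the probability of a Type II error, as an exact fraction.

1150021472/1220703125

Under the alternative p = 3/5, X ~ Binomial(13, 3/5); β is the probability the test does not reject, P(X < 11).
Summing C(13,j)·(3/5)^j·(2/5)^{13-j} for j = 0..10 gives 1150021472/1220703125.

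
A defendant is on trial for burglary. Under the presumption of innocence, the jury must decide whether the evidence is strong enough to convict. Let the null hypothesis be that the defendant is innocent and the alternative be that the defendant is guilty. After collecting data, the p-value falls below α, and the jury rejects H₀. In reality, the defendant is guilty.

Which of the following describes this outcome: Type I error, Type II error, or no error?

No error — this is a correct decision.

The test rejected a false H₀ — the decision matches the true state.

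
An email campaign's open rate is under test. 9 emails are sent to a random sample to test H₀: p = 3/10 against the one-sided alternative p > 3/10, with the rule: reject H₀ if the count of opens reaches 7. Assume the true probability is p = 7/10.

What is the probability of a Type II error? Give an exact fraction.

A Type II error is failing to reject when Ha holds: with p = 7/10, β = P(Y ≤ 6).
Adding the binomial probabilities P(Y=0)+…+P(Y=6) at p = 7/10 gives 268584417/500000000.

268584417/500000000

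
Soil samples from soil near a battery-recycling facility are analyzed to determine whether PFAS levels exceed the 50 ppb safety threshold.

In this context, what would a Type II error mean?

A Type II error would mean concluding that the PFAS concentration is at or below 50 ppb (safe) (or at least failing to establish that the PFAS concentration exceeds 50 ppb) when in fact the PFAS concentration exceeds 50 ppb.

With the conventional null hypothesis that the PFAS concentration is at or below 50 ppb (safe):
A Type II error is failing to reject H₀ when H₀ is false.
Here that means certifying the site as safe when actually the PFAS concentration exceeds 50 ppb.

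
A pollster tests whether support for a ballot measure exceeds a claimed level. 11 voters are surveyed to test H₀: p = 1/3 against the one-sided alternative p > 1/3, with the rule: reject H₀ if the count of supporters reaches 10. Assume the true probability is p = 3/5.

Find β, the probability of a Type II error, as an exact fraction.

1894076/1953125

β = P(fail to reject H₀ | Ha true) = P(Y ≤ 9 | p = 3/5), Y ~ Binomial(11, 3/5).
Equivalently, β = 1 − P(Y ≥ 10) = 1894076/1953125.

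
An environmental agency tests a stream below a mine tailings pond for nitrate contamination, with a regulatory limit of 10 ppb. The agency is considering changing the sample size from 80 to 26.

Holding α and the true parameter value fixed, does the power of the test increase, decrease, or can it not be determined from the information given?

With less data the test statistic is noisier; under Ha, more outcomes land inside the acceptance region.
Since power = 1 − β and β increases, power decreases.

It decreases.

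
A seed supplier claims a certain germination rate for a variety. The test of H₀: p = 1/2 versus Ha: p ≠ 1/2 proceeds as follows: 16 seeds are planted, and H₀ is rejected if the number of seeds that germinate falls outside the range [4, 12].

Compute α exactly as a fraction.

Under H₀, K ~ Binomial(16, 1/2); α is the probability of landing in either tail, P(K ≤ 3) + P(K ≥ 13).
By symmetry, α = 2·P(K ≤ 3) = 2·(1 + 16 + 120 + 560)/65536 = 1394/65536 = 697/32768.

697/32768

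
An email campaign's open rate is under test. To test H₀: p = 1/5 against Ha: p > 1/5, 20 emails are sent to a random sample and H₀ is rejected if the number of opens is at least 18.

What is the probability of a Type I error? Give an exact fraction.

3121/95367431640625

α = P(reject H₀ | H₀ true) = P(Y ≥ 18 | p = 1/5), with Y ~ Binomial(20, 1/5).
Summing C(20,j)(1/5)^j(4/5)^{20−j} for j = 18,…,20 gives 3121/95367431640625.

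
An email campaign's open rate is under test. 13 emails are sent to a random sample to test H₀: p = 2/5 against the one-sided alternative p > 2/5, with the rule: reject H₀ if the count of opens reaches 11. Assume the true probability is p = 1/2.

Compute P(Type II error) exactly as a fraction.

2025/2048

Under the alternative p = 1/2, K ~ Binomial(13, 1/2); β is the probability the test does not reject, P(K < 11).
Summing C(13,j)·(1/2)^j·(1/2)^{13-j} for j = 0..10 gives 2025/2048.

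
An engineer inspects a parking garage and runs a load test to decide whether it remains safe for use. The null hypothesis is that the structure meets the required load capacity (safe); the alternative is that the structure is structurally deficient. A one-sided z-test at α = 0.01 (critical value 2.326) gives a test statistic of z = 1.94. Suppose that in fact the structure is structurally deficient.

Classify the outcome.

Since z = 1.94 ≤ z* = 2.326, H₀ is not rejected.
H₀ is false (actually the structure is structurally deficient).
Failing to reject a false H₀ is a Type II error.

Type II error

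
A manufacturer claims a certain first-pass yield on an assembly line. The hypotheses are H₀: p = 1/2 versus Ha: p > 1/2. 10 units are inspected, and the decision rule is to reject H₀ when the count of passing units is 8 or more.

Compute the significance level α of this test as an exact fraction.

α = P(reject H₀ | H₀ true) = P(K ≥ 8 | p = 1/2), with K ~ Binomial(10, 1/2).
That's C(10,8) + C(10,9) + C(10,10) over 2^10, i.e. (45 + 10 + 1)/1024 = 56/1024 = 7/128.

7/128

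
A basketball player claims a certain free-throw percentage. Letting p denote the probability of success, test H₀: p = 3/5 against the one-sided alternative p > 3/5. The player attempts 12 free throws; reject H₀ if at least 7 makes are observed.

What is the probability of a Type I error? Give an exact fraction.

162404433/244140625

Under H₀, X ~ Binomial(12, 3/5), and α = P(X ≥ 7).
P(X ≥ 7) = Σ_{j=7}^{12} C(12,j)·(3/5)^j·(2/5)^{12-j} = 162404433/244140625.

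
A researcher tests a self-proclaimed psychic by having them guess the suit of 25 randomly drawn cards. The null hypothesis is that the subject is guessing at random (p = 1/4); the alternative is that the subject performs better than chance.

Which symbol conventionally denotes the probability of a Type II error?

P(Type II error) = P(fail to reject H₀ | H₀ false) = β.

β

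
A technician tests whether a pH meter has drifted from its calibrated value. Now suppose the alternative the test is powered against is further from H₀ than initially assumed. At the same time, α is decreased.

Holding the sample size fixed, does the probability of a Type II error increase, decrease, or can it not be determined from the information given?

The first change alone would make β decrease; the second alone would make β increase. Which effect dominates depends on the magnitudes, which are not given.

Cannot be determined from the information given.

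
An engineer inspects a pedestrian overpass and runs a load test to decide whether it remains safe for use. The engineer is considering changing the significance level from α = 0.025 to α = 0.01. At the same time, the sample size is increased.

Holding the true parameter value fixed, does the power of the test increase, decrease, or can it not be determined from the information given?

Cannot be determined from the information given.

The first change alone would make β increase; the second alone would make β decrease. Which effect dominates depends on the magnitudes, which are not given.
Since power = 1 − β, the effect on power is likewise indeterminate.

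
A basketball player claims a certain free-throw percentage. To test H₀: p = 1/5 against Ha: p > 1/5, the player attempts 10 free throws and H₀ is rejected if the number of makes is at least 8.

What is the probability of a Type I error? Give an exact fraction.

Under H₀, X ~ Binomial(10, 1/5), and α = P(X ≥ 8).
Adding the binomial terms for j = 8 through 10 with p = 1/5 yields 761/9765625.

761/9765625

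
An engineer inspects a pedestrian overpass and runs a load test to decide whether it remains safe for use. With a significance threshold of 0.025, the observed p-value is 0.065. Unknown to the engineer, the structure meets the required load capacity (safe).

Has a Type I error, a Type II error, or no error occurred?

The conventional null hypothesis is that the structure meets the required load capacity (safe).
Since p = 0.065 ≥ α = 0.025, H₀ is not rejected.
H₀ is true (actually the structure meets the required load capacity (safe)).
The decision matches the true state — no error.

Neither — the decision is correct.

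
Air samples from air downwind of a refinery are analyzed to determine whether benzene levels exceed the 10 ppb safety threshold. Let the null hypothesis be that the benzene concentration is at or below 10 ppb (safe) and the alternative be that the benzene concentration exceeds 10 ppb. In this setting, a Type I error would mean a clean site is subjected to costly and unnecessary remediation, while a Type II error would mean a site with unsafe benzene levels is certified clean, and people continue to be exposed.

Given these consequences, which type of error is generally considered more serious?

Type II error

The Type II consequence (a site with unsafe benzene levels is certified clean, and people continue to be exposed) is more severe than the Type I consequence (a clean site is subjected to costly and unnecessary remediation).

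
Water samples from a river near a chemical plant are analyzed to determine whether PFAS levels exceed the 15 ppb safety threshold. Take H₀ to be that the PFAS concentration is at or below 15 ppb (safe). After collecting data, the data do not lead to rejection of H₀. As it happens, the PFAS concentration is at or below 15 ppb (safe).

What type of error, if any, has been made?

Neither — the decision is correct.

The test retained a true H₀ — the decision matches the true state.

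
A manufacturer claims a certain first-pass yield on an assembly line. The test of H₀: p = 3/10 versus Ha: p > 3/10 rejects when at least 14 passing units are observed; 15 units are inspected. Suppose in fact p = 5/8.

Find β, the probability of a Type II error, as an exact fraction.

17439598153791/17592186044416

A Type II error is failing to reject when Ha holds: with p = 5/8, β = P(X ≤ 13).
Summing C(15,j)·(5/8)^j·(3/8)^{15-j} for j = 0..13 gives 17439598153791/17592186044416.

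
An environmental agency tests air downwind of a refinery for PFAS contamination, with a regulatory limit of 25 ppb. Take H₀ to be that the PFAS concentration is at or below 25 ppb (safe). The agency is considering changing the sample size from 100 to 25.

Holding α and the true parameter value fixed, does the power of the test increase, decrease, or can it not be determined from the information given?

Reducing n widens both sampling distributions, so the test has less ability to distinguish Ha from H₀.
Since power = 1 − β and β increases, power decreases.

It decreases.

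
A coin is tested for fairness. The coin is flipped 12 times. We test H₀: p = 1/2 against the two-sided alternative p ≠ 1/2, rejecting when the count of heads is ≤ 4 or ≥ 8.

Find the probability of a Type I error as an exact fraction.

The significance level is the null-hypothesis probability of the rejection region {≤4} ∪ {≥8}.
Each tail has probability (1 + 12 + 66 + 220 + 495)/4096; doubling gives α = 1588/4096 = 397/1024.

397/1024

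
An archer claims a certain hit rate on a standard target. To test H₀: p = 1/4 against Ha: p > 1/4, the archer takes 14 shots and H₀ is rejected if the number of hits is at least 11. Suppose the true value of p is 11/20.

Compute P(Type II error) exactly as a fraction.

767413934602409223/819200000000000000

β = P(fail to reject H₀ | Ha true) = P(S ≤ 10 | p = 11/20), S ~ Binomial(14, 11/20).
Adding the binomial probabilities P(S=0)+…+P(S=10) at p = 11/20 gives 767413934602409223/819200000000000000.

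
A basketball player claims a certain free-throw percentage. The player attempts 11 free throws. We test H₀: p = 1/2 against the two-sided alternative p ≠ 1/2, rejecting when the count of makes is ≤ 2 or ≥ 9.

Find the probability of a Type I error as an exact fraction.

67/1024

α = P(Y ≤ 2 or Y ≥ 9 | p = 1/2), Y ~ Binomial(11, 1/2).
Each tail has probability (1 + 11 + 55)/2048; doubling gives α = 134/2048 = 67/1024.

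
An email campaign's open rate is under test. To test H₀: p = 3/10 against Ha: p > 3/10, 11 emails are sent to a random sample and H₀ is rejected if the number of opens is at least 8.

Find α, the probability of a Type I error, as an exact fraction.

The Type I error probability is α = P(K ≥ 8) computed under H₀, where K ~ Binomial(11, 3/10).
Summing C(11,j)(3/10)^j(7/10)^{11−j} for j = 8,…,11 gives 2145447/500000000.

2145447/500000000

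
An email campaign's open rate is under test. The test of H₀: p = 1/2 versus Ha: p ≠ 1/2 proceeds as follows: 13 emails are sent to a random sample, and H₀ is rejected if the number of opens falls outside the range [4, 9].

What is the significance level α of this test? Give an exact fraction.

189/2048

α = P(Y ≤ 3 or Y ≥ 10 | p = 1/2), Y ~ Binomial(13, 1/2).
The two tails are symmetric, so α = 2·(1 + 13 + 78 + 286)/2^13 = 756/8192 = 189/2048.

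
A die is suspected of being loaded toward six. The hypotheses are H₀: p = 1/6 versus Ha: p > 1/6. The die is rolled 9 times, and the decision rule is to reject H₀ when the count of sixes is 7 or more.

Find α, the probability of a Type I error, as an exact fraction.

Under H₀, K ~ Binomial(9, 1/6), and α = P(K ≥ 7).
Summing C(9,j)(1/6)^j(5/6)^{9−j} for j = 7,…,9 gives 473/5038848.

473/5038848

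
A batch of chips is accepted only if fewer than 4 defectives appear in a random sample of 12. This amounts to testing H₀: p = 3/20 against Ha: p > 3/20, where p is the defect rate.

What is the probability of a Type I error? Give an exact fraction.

75535426487313/819200000000000

The significance level is the probability, assuming p = 3/20, of seeing 4 or more defectives in 12 draws.
Via the complement, α = 1 − Σ_{j=0}^{3} C(12,j)(3/20)^j(17/20)^{12-j} = 75535426487313/819200000000000.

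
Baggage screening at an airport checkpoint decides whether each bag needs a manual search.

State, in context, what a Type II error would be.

A Type II error would mean concluding that the bag contains no prohibited items (or at least failing to establish that the bag contains a prohibited item) when in fact the bag contains a prohibited item.

With the conventional null hypothesis that the bag contains no prohibited items:
A Type II error is failing to reject H₀ when H₀ is false.
Here that means letting the bag through when actually the bag contains a prohibited item.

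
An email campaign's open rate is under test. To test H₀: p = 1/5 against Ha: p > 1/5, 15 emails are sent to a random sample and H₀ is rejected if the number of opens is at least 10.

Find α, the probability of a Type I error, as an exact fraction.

3455373/30517578125

Under H₀, Y ~ Binomial(15, 1/5), and α = P(Y ≥ 10).
P(Y ≥ 10) = Σ_{j=10}^{15} C(15,j)·(1/5)^j·(4/5)^{15-j} = 3455373/30517578125.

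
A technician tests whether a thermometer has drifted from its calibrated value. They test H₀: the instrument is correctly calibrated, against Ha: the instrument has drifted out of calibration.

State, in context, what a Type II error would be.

A Type II error is failing to reject H₀ when H₀ is false.
Here that means leaving the instrument in service when actually the instrument has drifted out of calibration.

A Type II error would mean concluding that the instrument is correctly calibrated (or at least failing to establish that the instrument has drifted out of calibration) when in fact the instrument has drifted out of calibration.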